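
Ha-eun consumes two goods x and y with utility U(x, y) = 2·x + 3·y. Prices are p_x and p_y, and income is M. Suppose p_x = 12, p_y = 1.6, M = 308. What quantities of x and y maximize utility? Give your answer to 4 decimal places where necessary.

Perfect substitutes: compare marginal utility per dollar. 2/p_x vs 3/p_y → 0.1667 vs 1.875.
y gives more utility per dollar, so spend all income on y: y* = M/p_y, x* = 0.
Numerically: x* = 0, y* = 192.5.

x* = 0, y* = 192.5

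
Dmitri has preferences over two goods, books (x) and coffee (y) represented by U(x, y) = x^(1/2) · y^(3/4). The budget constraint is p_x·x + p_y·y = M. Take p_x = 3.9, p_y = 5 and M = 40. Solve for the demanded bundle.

The MRS is (2/3)·y/x. Set MRS = p_x/p_y.
So 0.5·p_y·y = 0.75·p_x·x; combined with the budget, a share 0.4 of income goes to x.
Demand: x*(p_x,p_y,M) = 0.4·M/p_x and y* = 0.6·M/p_y.
At p_x=3.9, p_y=5, M=40: x* = 0.4·40/3.9 = 4.1026, y* = 4.8.

x* = 4.1026, y* = 4.8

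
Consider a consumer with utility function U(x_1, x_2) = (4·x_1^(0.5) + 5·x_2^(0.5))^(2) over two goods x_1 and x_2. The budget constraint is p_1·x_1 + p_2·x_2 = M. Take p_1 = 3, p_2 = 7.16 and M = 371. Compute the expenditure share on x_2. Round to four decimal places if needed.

share on x_2 = 0.3957

MRS = MU_x_1/MU_x_2 = (4/5)·(x_2/x_1)^(0.5). Set equal to p_1/p_2.
Solve for the ratio: x_2/x_1 = [(5/4)·p_1/p_2]^(2).
With the ratio pinned down, the budget gives x_1* = M/(p_1 + p_2·(x_2/x_1)) and x_2* = (x_2/x_1)·x_1*.
Numerically x_2/x_1 = 0.274307, so x_1* = 371/(3 + 7.16·0.274307) = 74.7376 and x_2* = 0.274307·74.7376 = 20.501.
Expenditure on x_2: 7.16·20.501 = 146.7873; share = 0.3957.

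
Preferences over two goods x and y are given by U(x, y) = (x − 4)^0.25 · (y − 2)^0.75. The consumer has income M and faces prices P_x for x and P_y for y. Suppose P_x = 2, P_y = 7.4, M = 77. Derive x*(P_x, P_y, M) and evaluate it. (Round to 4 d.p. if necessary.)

This is Cobb-Douglas in (x−4, y−2): tangency gives 0.25·P_y·(y−2) = 0.75·P_x·(x−4).
After buying the subsistence bundle (4, 2), a share 0.25 of the remaining income goes to x: x* = 4 + 0.25·(M − 4P_x − 2P_y)/P_x.
Discretionary income = 77 − 4·2 − 2·7.4 = 54.2; x* = 4 + 0.25·54.2/2 = 10.775.

x* = 10.775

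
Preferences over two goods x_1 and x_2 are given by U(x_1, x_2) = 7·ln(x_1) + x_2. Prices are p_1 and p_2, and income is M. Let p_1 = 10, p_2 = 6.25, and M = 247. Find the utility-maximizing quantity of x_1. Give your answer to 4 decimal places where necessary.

MU_x_1 = 7/x_1, MU_x_2 = 1. Tangency: 7/x_1 = p_1/p_2.
So x_1*(p_1,p_2) = 7·p_2/p_1, independent of income; and x_2* = (M − 7·p_2)/p_2.
At the given prices: x_1* = 7·6.25/10 = 4.375.

x_1* = 4.375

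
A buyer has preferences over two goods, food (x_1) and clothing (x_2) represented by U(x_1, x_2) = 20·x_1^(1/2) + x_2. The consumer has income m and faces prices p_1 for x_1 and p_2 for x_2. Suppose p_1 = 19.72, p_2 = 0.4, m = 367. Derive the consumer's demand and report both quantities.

x_1* = 0.0411, x_2* = 915.4716

Utility is quasi-linear in x_2; the FOC for x_1 is 10/√x_1 = p_1/p_2.
Thus x_1* = (10·p_2/p_1)² — independent of m — with the rest of income spent on x_2.
Plugging in: x_1* = (10·0.4/19.72)² = 0.0411, x_2* = 915.4716.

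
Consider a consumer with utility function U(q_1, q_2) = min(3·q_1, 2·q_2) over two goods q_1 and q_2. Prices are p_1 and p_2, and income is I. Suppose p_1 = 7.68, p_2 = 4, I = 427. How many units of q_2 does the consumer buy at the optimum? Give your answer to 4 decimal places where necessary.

q_2* = 46.8202

With perfect complements, no substitution: consume in ratio q_1:q_2 = 2:3.
Budget: p_1·q_1 + p_2·(3/2)·q_1 = I, so (2·p_1 + 3·p_2)·q_1 = 2·I.
Demand: q_1*(p_1,p_2,I) = 2·I/(2·p_1 + 3·p_2), q_2* = 3·I/(2·p_1 + 3·p_2).
Here 2·7.68 + 3·4 = 27.36, giving q_2* = 46.8202.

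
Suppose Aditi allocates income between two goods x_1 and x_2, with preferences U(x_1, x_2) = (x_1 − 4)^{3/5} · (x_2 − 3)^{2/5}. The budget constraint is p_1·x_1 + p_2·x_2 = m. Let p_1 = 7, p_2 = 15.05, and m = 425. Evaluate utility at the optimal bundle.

V = 18.8799

This is Cobb-Douglas in (x_1−4, x_2−3): tangency gives 0.6·p_2·(x_2−3) = 0.4·p_1·(x_1−4).
Substituting into the budget: x_1* = 4 + 0.6·(m − 4·p_1 − 3·p_2)/p_1, and x_2* = 3 + 0.4·(…)/p_2.
Discretionary income = 425 − 4·7 − 3·15.05 = 351.85; x_1* = 4 + 0.6·351.85/7 = 34.1586; x_2* = 3 + 0.4·351.85/15.05 = 12.3515.
Utility at the optimum: U(34.1586, 12.3515) = 18.8799.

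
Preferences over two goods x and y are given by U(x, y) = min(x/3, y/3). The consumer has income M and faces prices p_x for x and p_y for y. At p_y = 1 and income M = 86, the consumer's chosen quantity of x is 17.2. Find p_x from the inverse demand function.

With perfect complements, no substitution: consume in ratio x:y = 3:3.
Budget: p_x·x + p_y·x = M, so (3·p_x + 3·p_y)·x = 3·M.
Demand: x*(p_x,p_y,M) = 3·M/(3·p_x + 3·p_y), y* = 3·M/(3·p_x + 3·p_y).
Set x* = 17.2 in the demand function and solve for p_x: p_x = 4.

p_x = 4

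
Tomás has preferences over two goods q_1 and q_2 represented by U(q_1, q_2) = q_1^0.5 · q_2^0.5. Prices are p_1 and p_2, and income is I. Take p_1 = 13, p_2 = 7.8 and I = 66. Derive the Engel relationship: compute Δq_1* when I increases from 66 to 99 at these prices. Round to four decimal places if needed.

Δq_1* = 1.2692

The MRS is q_2/q_1. Set MRS = p_1/p_2.
So 0.5·p_2·q_2 = 0.5·p_1·q_1; combined with the budget, a share 0.5 of income goes to q_1.
Demand: q_1*(p_1,p_2,I) = 0.5·I/p_1 and q_2* = 0.5·I/p_2.
At p_1=13, p_2=7.8, I=66: q_1* = 0.5·66/13 = 2.5385.
At I' = 99: q_1* = 3.8077. Change: 3.8077 − 2.5385 = 1.2692.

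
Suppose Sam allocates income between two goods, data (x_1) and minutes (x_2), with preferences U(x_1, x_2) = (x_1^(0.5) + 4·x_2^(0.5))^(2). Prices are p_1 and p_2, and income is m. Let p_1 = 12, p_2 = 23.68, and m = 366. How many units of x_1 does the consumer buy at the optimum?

x_1* = 3.3487

From the CES first-order condition, (1/4)·(x_2/x_1)^(0.5) = p_1/p_2.
Solve for the ratio: x_2/x_1 = [4·p_1/p_2]^(2).
Substitute x_2 = (x_2/x_1)·x_1 into the budget: x_1* = m/(p_1 + p_2·(x_2/x_1)).
Numerically x_2/x_1 = 4.108839, so x_1* = 366/(12 + 23.68·4.108839) = 3.3487.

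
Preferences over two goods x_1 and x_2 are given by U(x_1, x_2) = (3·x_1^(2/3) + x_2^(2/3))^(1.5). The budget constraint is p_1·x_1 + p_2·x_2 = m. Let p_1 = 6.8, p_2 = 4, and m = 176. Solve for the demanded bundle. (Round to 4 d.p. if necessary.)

x_1* = 23.3798, x_2* = 4.2543

From the CES first-order condition, 3·(x_2/x_1)^(1/3) = p_1/p_2.
Hence x_2/x_1 = ((1/3)·p_1/p_2)^(1/(1/3)), i.e. raised to the 3 power.
With the ratio pinned down, the budget gives x_1* = m/(p_1 + p_2·(x_2/x_1)) and x_2* = (x_2/x_1)·x_1*.
Numerically x_2/x_1 = 0.181963, so x_1* = 176/(6.8 + 4·0.181963) = 23.3798 and x_2* = 0.181963·23.3798 = 4.2543.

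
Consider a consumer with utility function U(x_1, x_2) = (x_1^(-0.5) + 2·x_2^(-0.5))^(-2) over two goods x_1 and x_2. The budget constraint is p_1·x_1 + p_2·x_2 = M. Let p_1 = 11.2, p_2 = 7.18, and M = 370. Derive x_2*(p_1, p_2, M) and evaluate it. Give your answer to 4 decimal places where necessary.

x_2* = 29.777

MU_x_1 ∝ x_1^(-1.5), MU_x_2 ∝ 2·x_2^(-1.5), so MRS = (1/2)·(x_2/x_1)^(1.5) = p_1/p_2.
Hence x_2/x_1 = (2·p_1/p_2)^(1/(1.5)), i.e. raised to the 2/3 power.
With the ratio pinned down, the budget gives x_1* = M/(p_1 + p_2·(x_2/x_1)) and x_2* = (x_2/x_1)·x_1*.
Numerically x_2/x_1 = 2.135088, so x_1* = 370/(11.2 + 7.18·2.135088) = 13.9465 and x_2* = 2.135088·13.9465 = 29.777.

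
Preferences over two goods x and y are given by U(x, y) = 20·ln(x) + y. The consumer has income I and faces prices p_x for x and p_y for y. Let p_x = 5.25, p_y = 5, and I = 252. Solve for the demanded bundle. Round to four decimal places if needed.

MU_x = 20/x, MU_y = 1. Tangency: 20/x = p_x/p_y.
So x*(p_x,p_y) = 20·p_y/p_x, independent of income; and y* = (I − 20·p_y)/p_y.
At the given prices: x* = 20·5/5.25 = 19.0476, and y* = 30.4.

x* = 19.0476, y* = 30.4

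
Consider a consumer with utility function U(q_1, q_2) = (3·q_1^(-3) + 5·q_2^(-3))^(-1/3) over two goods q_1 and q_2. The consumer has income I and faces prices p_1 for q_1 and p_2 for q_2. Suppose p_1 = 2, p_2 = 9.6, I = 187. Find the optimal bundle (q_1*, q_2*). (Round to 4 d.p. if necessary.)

MU_q_1 ∝ 3·q_1^(-4), MU_q_2 ∝ 5·q_2^(-4), so MRS = (3/5)·(q_2/q_1)^(4) = p_1/p_2.
Hence q_2/q_1 = ((5/3)·p_1/p_2)^(1/(4)), i.e. raised to the 0.25 power.
With the ratio pinned down, the budget gives q_1* = I/(p_1 + p_2·(q_2/q_1)) and q_2* = (q_2/q_1)·q_1*.
Numerically q_2/q_1 = 0.76763, so q_1* = 187/(2 + 9.6·0.76763) = 19.9589 and q_2* = 0.76763·19.9589 = 15.3211.

q_1* = 19.9589, q_2* = 15.3211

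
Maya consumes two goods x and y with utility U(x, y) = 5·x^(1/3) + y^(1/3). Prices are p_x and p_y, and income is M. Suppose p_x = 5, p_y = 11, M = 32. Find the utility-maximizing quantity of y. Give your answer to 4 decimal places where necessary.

MRS = MU_x/MU_y = 5·(y/x)^(2/3). Set equal to p_x/p_y.
Solve for the ratio: y/x = [(1/5)·p_x/p_y]^(1.5).
Substitute y = (y/x)·x into the budget: x* = M/(p_x + p_y·(y/x)).
Numerically y/x = 0.02741, so x* = 32/(5 + 11·0.02741) = 6.036 and y* = 0.02741·6.036 = 0.1654.

y* = 0.1654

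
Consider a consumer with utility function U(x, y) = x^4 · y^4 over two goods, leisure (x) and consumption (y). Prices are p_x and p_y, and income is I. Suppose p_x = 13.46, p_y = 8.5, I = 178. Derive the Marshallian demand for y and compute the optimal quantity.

y* = 10.4706

Tangency: MRS = y/x = p_x/p_y.
So 4·p_y·y = 4·p_x·x; combined with the budget, a share 0.5 of income goes to x.
Demand: x*(p_x,p_y,I) = 0.5·I/p_x and y* = 0.5·I/p_y.
At p_x=13.46, p_y=8.5, I=178: y* = 0.5·178/8.5 = 10.4706.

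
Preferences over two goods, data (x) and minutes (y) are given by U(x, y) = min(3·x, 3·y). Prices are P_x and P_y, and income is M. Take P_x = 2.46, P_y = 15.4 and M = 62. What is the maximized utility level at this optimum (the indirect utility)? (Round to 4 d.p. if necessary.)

V = 10.4143

With perfect complements, no substitution: consume in ratio x:y = 3:3.
Budget: P_x·x + P_y·x = M, so (3·P_x + 3·P_y)·x = 3·M.
Demand: x*(P_x,P_y,M) = 3·M/(3·P_x + 3·P_y), y* = 3·M/(3·P_x + 3·P_y).
Here 3·2.46 + 3·15.4 = 53.58, giving x* = 3.4714 and y* = 3.4714.
Utility at the optimum: U(3.4714, 3.4714) = 10.4143.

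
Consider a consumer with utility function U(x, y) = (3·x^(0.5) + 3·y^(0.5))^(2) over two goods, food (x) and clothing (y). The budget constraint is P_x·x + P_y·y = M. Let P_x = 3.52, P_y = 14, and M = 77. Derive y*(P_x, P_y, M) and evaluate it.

MRS = MU_x/MU_y = (y/x)^(0.5). Set equal to P_x/P_y.
Hence y/x = (P_x/P_y)^(1/(0.5)), i.e. raised to the 2 power.
With the ratio pinned down, the budget gives x* = M/(P_x + P_y·(y/x)) and y* = (y/x)·x*.
Numerically y/x = 0.063216, so x* = 77/(3.52 + 14·0.063216) = 17.48 and y* = 0.063216·17.48 = 1.105.

y* = 1.105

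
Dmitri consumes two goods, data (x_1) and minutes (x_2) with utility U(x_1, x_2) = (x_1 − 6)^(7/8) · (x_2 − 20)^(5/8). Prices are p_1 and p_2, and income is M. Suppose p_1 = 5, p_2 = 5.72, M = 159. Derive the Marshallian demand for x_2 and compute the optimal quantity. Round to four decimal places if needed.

After buying the subsistence bundle (6, 20), a share 7/12 of the remaining income goes to x_1: x_1* = 6 + 7/12·(M − 6p_1 − 20p_2)/p_1.
Discretionary income = 159 − 6·5 − 20·5.72 = 14.6; x_2* = 20 + 5/12·14.6/5.72 = 21.0635.

x_2* = 21.0635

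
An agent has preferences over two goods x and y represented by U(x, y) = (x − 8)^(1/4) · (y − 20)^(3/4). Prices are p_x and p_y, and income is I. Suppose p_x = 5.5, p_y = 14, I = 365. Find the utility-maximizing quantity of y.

y* = 22.1964

MRS = (1/3)·(y−20)/(x−8). Tangency with p_x/p_y gives y−20 = 3·(p_x/p_y)·(x−8).
Substituting into the budget: x* = 8 + 0.25·(I − 8·p_x − 20·p_y)/p_x, and y* = 20 + 0.75·(…)/p_y.
Discretionary income = 365 − 8·5.5 − 20·14 = 41; y* = 20 + 0.75·41/14 = 22.1964.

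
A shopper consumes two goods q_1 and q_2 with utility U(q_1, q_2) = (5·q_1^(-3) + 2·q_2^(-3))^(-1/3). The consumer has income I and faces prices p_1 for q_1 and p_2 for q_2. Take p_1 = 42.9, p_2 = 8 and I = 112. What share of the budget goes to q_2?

MRS = MU_q_1/MU_q_2 = (5/2)·(q_2/q_1)^(4). Set equal to p_1/p_2.
Hence q_2/q_1 = ((2/5)·p_1/p_2)^(1/(4)), i.e. raised to the 0.25 power.
With the ratio pinned down, the budget gives q_1* = I/(p_1 + p_2·(q_2/q_1)) and q_2* = (q_2/q_1)·q_1*.
Numerically q_2/q_1 = 1.210199, so q_1* = 112/(42.9 + 8·1.210199) = 2.13 and q_2* = 1.210199·2.13 = 2.5778.
Expenditure on q_2: 8·2.5778 = 20.622; share = 0.1841.

share on q_2 = 0.1841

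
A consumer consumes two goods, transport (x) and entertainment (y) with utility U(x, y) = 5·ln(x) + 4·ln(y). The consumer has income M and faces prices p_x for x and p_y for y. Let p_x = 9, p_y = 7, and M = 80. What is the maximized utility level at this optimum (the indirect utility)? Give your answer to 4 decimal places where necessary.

MU_x/MU_y = (5·y)/(4·x); tangency sets this equal to p_x/p_y.
Rearranging, p_y·y = (4/5)·p_x·x. Substituting into the budget gives p_x·x·(1 + (4/5)) = M.
Demand: x*(p_x,p_y,M) = 5/9·M/p_x and y* = 4/9·M/p_y.
At p_x=9, p_y=7, M=80: x* = 5/9·80/9 = 4.9383, y* = 5.0794.
Utility at the optimum: U(4.9383, 5.0794) = 14.4858.

V = 14.4858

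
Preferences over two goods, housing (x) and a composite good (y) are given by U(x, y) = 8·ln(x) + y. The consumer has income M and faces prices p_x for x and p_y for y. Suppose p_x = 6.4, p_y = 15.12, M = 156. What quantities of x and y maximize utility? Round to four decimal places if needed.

So x*(p_x,p_y) = 8·p_y/p_x, independent of income; and y* = (M − 8·p_y)/p_y.
At the given prices: x* = 8·15.12/6.4 = 18.9, and y* = 2.3175.

x* = 18.9, y* = 2.3175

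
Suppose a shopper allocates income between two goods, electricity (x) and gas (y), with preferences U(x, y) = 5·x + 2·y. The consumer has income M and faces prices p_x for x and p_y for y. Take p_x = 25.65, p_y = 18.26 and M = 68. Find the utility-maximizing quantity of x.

Perfect substitutes: compare marginal utility per dollar. 5/p_x vs 2/p_y → 0.1949 vs 0.1095.
x gives more utility per dollar, so spend all income on x: x* = M/p_x, y* = 0.
Numerically: x* = 2.6511, y* = 0.

x* = 2.6511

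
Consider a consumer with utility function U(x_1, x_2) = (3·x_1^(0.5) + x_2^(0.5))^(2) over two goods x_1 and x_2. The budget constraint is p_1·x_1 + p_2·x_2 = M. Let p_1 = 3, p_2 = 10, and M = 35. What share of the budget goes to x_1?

share on x_1 = 0.9677

From the CES first-order condition, 3·(x_2/x_1)^(0.5) = p_1/p_2.
Solve for the ratio: x_2/x_1 = [(1/3)·p_1/p_2]^(2).
With the ratio pinned down, the budget gives x_1* = M/(p_1 + p_2·(x_2/x_1)) and x_2* = (x_2/x_1)·x_1*.
Numerically x_2/x_1 = 0.01, so x_1* = 35/(3 + 10·0.01) = 11.2903 and x_2* = 0.01·11.2903 = 0.1129.
Expenditure on x_1: 3·11.2903 = 33.871; share = 0.9677.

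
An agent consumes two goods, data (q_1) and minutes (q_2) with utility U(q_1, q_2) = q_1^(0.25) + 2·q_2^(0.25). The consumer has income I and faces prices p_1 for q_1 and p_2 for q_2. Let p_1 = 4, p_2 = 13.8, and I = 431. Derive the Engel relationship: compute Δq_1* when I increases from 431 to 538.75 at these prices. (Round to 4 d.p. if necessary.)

Numerically q_2/q_1 = 0.483372, so q_1* = 431/(4 + 13.8·0.483372) = 40.3916.
At I' = 538.75: q_1* = 50.4895. Change: 50.4895 − 40.3916 = 10.0979.

Δq_1* = 10.0979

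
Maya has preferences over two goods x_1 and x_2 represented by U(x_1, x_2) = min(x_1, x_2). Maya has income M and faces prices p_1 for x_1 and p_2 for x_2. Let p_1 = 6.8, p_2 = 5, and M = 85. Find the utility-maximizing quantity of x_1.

With perfect complements, no substitution: consume in ratio x_1:x_2 = 1:1.
Budget: p_1·x_1 + p_2·x_1 = M, so (p_1 + p_2)·x_1 = M.
Demand: x_1*(p_1,p_2,M) = M/(p_1 + p_2), x_2* = M/(p_1 + p_2).
Here 6.8 + 5 = 11.8, giving x_1* = 7.2034.

x_1* = 7.2034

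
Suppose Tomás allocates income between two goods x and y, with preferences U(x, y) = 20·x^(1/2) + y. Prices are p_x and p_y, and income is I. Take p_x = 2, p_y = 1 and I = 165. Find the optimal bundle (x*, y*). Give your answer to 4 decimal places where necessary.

x* = 25, y* = 115

MU_x = 10/√x, MU_y = 1. Tangency: 10/√x = p_x/p_y.
Thus x* = (10·p_y/p_x)² — independent of I — with the rest of income spent on y.
Plugging in: x* = (10·1/2)² = 25, y* = 115.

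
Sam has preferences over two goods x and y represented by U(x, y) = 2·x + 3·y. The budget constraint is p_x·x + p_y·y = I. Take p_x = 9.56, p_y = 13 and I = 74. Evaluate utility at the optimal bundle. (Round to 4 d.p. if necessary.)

y gives more utility per dollar, so spend all income on y: y* = I/p_y, x* = 0.
Numerically: x* = 0, y* = 5.6923.
Utility at the optimum: U(0, 5.6923) = 17.0769.

V = 17.0769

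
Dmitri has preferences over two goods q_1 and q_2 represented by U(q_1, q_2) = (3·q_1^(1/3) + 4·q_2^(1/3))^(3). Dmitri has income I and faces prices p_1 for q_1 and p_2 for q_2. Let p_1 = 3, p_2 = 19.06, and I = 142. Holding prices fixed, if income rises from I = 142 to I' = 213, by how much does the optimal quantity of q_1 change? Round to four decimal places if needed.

Δq_1* = 14.6924

MRS = MU_q_1/MU_q_2 = (3/4)·(q_2/q_1)^(2/3). Set equal to p_1/p_2.
Solve for the ratio: q_2/q_1 = [(4/3)·p_1/p_2]^(1.5).
Substitute q_2 = (q_2/q_1)·q_1 into the budget: q_1* = I/(p_1 + p_2·(q_2/q_1)).
Numerically q_2/q_1 = 0.09614, so q_1* = 142/(3 + 19.06·0.09614) = 29.3848.
At I' = 213: q_1* = 44.0772. Change: 44.0772 − 29.3848 = 14.6924.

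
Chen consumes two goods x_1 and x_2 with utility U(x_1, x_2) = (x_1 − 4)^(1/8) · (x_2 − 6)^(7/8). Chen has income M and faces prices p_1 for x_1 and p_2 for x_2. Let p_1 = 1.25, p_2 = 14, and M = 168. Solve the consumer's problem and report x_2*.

Let x_1' = x_1−4, x_2' = x_2−6. MRS = (1/7)·x_2'/x_1' = p_1/p_2.
After buying the subsistence bundle (4, 6), a share 0.125 of the remaining income goes to x_1: x_1* = 4 + 0.125·(M − 4p_1 − 6p_2)/p_1.
Discretionary income = 168 − 4·1.25 − 6·14 = 79; x_2* = 6 + 0.875·79/14 = 10.9375.

x_2* = 10.9375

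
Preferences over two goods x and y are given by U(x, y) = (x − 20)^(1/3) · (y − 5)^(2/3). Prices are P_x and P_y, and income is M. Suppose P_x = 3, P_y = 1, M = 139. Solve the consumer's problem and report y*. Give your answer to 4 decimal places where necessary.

y* = 54.3333

Let x' = x−20, y' = y−5. MRS = (1/2)·y'/x' = P_x/P_y.
After buying the subsistence bundle (20, 5), a share 1/3 of the remaining income goes to x: x* = 20 + 1/3·(M − 20P_x − 5P_y)/P_x.
Discretionary income = 139 − 20·3 − 5·1 = 74; y* = 5 + 2/3·74/1 = 54.3333.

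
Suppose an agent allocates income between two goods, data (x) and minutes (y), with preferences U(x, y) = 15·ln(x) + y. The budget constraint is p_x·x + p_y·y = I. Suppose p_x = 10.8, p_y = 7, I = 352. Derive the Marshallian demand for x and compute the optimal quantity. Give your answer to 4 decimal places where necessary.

x* = 9.7222

So x*(p_x,p_y) = 15·p_y/p_x, independent of income; and y* = (I − 15·p_y)/p_y.
At the given prices: x* = 15·7/10.8 = 9.7222.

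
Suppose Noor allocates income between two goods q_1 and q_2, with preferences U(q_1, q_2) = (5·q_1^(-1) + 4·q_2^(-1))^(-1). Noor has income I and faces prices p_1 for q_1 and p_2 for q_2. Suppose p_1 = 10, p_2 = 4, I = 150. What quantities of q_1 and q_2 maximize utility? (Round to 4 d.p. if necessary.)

MRS = MU_q_1/MU_q_2 = (5/4)·(q_2/q_1)^(2). Set equal to p_1/p_2.
Solve for the ratio: q_2/q_1 = [(4/5)·p_1/p_2]^(0.5).
With the ratio pinned down, the budget gives q_1* = I/(p_1 + p_2·(q_2/q_1)) and q_2* = (q_2/q_1)·q_1*.
Numerically q_2/q_1 = 1.414214, so q_1* = 150/(10 + 4·1.414214) = 9.5805 and q_2* = 1.414214·9.5805 = 13.5488.

q_1* = 9.5805, q_2* = 13.5488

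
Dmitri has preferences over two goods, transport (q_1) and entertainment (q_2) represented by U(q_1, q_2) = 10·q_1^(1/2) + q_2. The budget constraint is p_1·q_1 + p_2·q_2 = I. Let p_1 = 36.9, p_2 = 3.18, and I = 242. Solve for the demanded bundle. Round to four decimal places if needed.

Utility is quasi-linear in q_2; the FOC for q_1 is 5/√q_1 = p_1/p_2.
Solve: √q_1 = 5·p_2/p_1, so q_1*(p_1,p_2) = (5·p_2/p_1)², and q_2* = (I − p_1·q_1*)/p_2.
Plugging in: q_1* = (5·3.18/36.9)² = 0.1857, q_2* = 73.9462.

q_1* = 0.1857, q_2* = 73.9462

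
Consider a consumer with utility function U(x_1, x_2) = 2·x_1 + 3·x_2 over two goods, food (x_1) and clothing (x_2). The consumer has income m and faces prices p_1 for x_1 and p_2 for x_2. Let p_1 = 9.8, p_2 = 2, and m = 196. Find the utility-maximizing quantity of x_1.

x_1* = 0

Perfect substitutes: compare marginal utility per dollar. 2/p_1 vs 3/p_2 → 0.2041 vs 1.5.
x_2 gives more utility per dollar, so spend all income on x_2: x_2* = m/p_2, x_1* = 0.
Numerically: x_1* = 0, x_2* = 98.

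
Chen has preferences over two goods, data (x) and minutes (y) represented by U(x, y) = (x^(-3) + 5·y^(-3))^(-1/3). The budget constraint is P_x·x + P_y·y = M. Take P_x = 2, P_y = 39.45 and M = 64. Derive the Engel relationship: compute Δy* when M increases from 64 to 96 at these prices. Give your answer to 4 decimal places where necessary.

Δy* = 0.7571

With the ratio pinned down, the budget gives x* = M/(P_x + P_y·(y/x)) and y* = (y/x)·x*.
Numerically y/x = 0.709559, so x* = 64/(2 + 39.45·0.709559) = 2.1339 and y* = 0.709559·2.1339 = 1.5141.
At M' = 96: y* = 2.2712. Change: 2.2712 − 1.5141 = 0.7571.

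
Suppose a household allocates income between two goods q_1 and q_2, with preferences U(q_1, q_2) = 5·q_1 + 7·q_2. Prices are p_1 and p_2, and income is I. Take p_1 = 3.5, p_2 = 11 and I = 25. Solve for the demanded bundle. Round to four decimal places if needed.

q_1 gives more utility per dollar, so spend all income on q_1: q_1* = I/p_1, q_2* = 0.
Numerically: q_1* = 7.1429, q_2* = 0.

q_1* = 7.1429, q_2* = 0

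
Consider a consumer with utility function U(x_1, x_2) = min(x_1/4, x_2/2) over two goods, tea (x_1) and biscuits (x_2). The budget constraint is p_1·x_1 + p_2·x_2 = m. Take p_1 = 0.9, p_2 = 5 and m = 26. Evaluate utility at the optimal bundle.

Leontief preferences: the optimum is at the kink where x_1/4 = x_2/2, i.e. x_2 = (1/2)·x_1.
Budget: p_1·x_1 + p_2·(1/2)·x_1 = m, so (4·p_1 + 2·p_2)·x_1 = 4·m.
Demand: x_1*(p_1,p_2,m) = 4·m/(4·p_1 + 2·p_2), x_2* = 2·m/(4·p_1 + 2·p_2).
Here 4·0.9 + 2·5 = 13.6, giving x_1* = 7.6471 and x_2* = 3.8235.
Utility at the optimum: U(7.6471, 3.8235) = 1.9118.

V = 1.9118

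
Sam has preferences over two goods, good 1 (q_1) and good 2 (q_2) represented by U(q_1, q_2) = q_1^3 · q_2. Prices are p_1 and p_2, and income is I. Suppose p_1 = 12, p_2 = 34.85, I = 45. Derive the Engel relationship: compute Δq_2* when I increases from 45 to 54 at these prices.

Δq_2* = 0.0646

MU_q_1/MU_q_2 = (3·q_2)/(q_1); tangency sets this equal to p_1/p_2.
Rearranging, p_2·q_2 = (1/3)·p_1·q_1. Substituting into the budget gives p_1·q_1·(1 + (1/3)) = I.
Demand: q_1*(p_1,p_2,I) = 0.75·I/p_1 and q_2* = 0.25·I/p_2.
At p_1=12, p_2=34.85, I=45: q_2* = 0.25·45/34.85 = 0.3228.
At I' = 54: q_2* = 0.3874. Change: 0.3874 − 0.3228 = 0.0646.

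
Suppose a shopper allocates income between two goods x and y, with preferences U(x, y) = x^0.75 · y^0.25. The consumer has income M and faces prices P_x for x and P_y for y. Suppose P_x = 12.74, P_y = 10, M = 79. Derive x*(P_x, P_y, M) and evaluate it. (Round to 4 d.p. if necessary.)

x* = 4.6507

Demand: x*(P_x,P_y,M) = 0.75·M/P_x and y* = 0.25·M/P_y.
At P_x=12.74, P_y=10, M=79: x* = 0.75·79/12.74 = 4.6507.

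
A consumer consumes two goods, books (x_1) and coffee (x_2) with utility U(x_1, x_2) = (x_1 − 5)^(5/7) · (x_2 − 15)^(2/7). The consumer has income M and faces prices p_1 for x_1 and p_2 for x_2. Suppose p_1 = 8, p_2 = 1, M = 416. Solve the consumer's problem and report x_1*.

x_1* = 37.2321

Let x_1' = x_1−5, x_2' = x_2−15. MRS = (5/2)·x_2'/x_1' = p_1/p_2.
After buying the subsistence bundle (5, 15), a share 5/7 of the remaining income goes to x_1: x_1* = 5 + 5/7·(M − 5p_1 − 15p_2)/p_1.
Discretionary income = 416 − 5·8 − 15·1 = 361; x_1* = 5 + 5/7·361/8 = 37.2321.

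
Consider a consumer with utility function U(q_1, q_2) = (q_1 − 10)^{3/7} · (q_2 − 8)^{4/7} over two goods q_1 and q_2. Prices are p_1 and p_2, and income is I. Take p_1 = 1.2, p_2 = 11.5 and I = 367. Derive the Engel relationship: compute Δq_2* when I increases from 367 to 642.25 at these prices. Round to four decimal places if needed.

Δq_2* = 13.677

This is Cobb-Douglas in (q_1−10, q_2−8): tangency gives 3/7·p_2·(q_2−8) = 4/7·p_1·(q_1−10).
After buying the subsistence bundle (10, 8), a share 3/7 of the remaining income goes to q_1: q_1* = 10 + 3/7·(I − 10p_1 − 8p_2)/p_1.
Discretionary income = 367 − 10·1.2 − 8·11.5 = 263; q_2* = 8 + 4/7·263/11.5 = 21.0683.
At I' = 642.25: q_2* = 34.7453. Change: 34.7453 − 21.0683 = 13.677.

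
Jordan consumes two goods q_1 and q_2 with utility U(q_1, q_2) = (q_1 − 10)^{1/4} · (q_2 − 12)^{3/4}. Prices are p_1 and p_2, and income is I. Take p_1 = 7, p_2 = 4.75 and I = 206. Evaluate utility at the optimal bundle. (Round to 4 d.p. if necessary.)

V = 8.6023

Discretionary income = 206 − 10·7 − 12·4.75 = 79; q_1* = 10 + 0.25·79/7 = 12.8214; q_2* = 12 + 0.75·79/4.75 = 24.4737.
Utility at the optimum: U(12.8214, 24.4737) = 8.6023.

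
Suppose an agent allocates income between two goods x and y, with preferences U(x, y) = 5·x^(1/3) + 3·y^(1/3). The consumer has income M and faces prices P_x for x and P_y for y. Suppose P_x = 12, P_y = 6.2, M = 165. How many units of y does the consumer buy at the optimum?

MU_x ∝ 5·x^(-2/3), MU_y ∝ 3·y^(-2/3), so MRS = (5/3)·(y/x)^(2/3) = P_x/P_y.
Hence y/x = ((3/5)·P_x/P_y)^(1/(2/3)), i.e. raised to the 1.5 power.
With the ratio pinned down, the budget gives x* = M/(P_x + P_y·(y/x)) and y* = (y/x)·x*.
Numerically y/x = 1.251443, so x* = 165/(12 + 6.2·1.251443) = 8.3506 and y* = 1.251443·8.3506 = 10.4504.

y* = 10.4504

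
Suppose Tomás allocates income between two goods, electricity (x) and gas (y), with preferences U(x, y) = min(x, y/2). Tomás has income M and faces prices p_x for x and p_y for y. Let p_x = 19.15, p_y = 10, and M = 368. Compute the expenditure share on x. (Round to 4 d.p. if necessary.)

share on x = 0.4891

Here 19.15 + 2·10 = 39.15, giving x* = 9.3997 and y* = 18.7995.
Expenditure on x: 19.15·9.3997 = 180.0051; share = 0.4891.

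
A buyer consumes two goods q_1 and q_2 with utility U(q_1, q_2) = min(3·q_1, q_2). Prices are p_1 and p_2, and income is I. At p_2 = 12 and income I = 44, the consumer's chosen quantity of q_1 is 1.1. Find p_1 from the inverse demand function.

p_1 = 4

Leontief preferences: the optimum is at the kink where q_1/1 = q_2/3, i.e. q_2 = 3·q_1.
Budget: p_1·q_1 + p_2·3·q_1 = I, so (p_1 + 3·p_2)·q_1 = I.
Demand: q_1*(p_1,p_2,I) = I/(p_1 + 3·p_2), q_2* = 3·I/(p_1 + 3·p_2).
Set q_1* = 1.1 in the demand function and solve for p_1: p_1 = 4.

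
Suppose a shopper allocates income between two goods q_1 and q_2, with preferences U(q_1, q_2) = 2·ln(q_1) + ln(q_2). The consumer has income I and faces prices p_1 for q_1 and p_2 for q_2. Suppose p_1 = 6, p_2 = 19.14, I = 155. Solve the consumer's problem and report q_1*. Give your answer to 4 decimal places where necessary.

The MRS is 2·q_2/q_1. Set MRS = p_1/p_2.
Rearranging, p_2·q_2 = (1/2)·p_1·q_1. Substituting into the budget gives p_1·q_1·(1 + (1/2)) = I.
Demand: q_1*(p_1,p_2,I) = 2/3·I/p_1 and q_2* = 1/3·I/p_2.
At p_1=6, p_2=19.14, I=155: q_1* = 2/3·155/6 = 17.2222.

q_1* = 17.2222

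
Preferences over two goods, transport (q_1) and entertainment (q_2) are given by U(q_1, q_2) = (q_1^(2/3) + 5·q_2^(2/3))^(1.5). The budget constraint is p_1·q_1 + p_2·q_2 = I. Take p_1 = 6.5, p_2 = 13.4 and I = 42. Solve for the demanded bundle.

Numerically q_2/q_1 = 14.267099, so q_1* = 42/(6.5 + 13.4·14.267099) = 0.2125 and q_2* = 14.267099·0.2125 = 3.0313.

q_1* = 0.2125, q_2* = 3.0313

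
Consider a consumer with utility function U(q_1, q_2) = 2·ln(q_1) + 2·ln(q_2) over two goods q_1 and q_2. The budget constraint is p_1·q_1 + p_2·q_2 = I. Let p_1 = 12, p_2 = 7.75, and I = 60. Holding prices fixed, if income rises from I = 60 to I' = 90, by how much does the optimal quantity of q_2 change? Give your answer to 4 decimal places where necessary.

The MRS is q_2/q_1. Set MRS = p_1/p_2.
So 2·p_2·q_2 = 2·p_1·q_1; combined with the budget, a share 0.5 of income goes to q_1.
Demand: q_1*(p_1,p_2,I) = 0.5·I/p_1 and q_2* = 0.5·I/p_2.
At p_1=12, p_2=7.75, I=60: q_2* = 0.5·60/7.75 = 3.871.
At I' = 90: q_2* = 5.8065. Change: 5.8065 − 3.871 = 1.9355.

Δq_2* = 1.9355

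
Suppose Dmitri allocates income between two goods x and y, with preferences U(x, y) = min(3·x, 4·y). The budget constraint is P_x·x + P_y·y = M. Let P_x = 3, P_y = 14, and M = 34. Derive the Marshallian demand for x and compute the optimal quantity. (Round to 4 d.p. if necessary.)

x* = 2.5185

Leontief preferences: the optimum is at the kink where x/4 = y/3, i.e. y = (3/4)·x.
Budget: P_x·x + P_y·(3/4)·x = M, so (4·P_x + 3·P_y)·x = 4·M.
Demand: x*(P_x,P_y,M) = 4·M/(4·P_x + 3·P_y), y* = 3·M/(4·P_x + 3·P_y).
Here 4·3 + 3·14 = 54, giving x* = 2.5185.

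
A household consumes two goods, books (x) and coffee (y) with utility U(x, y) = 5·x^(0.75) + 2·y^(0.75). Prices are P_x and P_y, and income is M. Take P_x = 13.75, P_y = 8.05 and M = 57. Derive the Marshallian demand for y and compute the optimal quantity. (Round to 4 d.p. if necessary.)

Substitute y = (y/x)·x into the budget: x* = M/(P_x + P_y·(y/x)).
Numerically y/x = 0.217905, so x* = 57/(13.75 + 8.05·0.217905) = 3.6764 and y* = 0.217905·3.6764 = 0.8011.

y* = 0.8011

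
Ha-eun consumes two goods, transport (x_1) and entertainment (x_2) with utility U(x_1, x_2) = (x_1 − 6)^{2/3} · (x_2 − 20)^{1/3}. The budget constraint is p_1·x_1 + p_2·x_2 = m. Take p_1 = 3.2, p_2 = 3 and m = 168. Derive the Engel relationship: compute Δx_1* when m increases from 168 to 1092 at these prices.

After buying the subsistence bundle (6, 20), a share 2/3 of the remaining income goes to x_1: x_1* = 6 + 2/3·(m − 6p_1 − 20p_2)/p_1.
Discretionary income = 168 − 6·3.2 − 20·3 = 88.8; x_1* = 6 + 2/3·88.8/3.2 = 24.5.
At m' = 1092: x_1* = 217. Change: 217 − 24.5 = 192.5.

Δx_1* = 192.5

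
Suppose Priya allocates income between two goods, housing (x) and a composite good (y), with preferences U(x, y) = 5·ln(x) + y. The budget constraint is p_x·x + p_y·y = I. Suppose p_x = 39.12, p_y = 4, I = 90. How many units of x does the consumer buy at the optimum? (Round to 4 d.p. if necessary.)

x* = 0.5112

Set MRS = p_x/p_y: (5/x)/1 = p_x/p_y.
So x*(p_x,p_y) = 5·p_y/p_x, independent of income; and y* = (I − 5·p_y)/p_y.
At the given prices: x* = 5·4/39.12 = 0.5112.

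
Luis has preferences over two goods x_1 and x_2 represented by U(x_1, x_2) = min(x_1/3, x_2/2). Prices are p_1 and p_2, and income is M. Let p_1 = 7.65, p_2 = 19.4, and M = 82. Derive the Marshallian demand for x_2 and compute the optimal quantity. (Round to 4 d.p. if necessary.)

x_2* = 2.6559

With perfect complements, no substitution: consume in ratio x_1:x_2 = 3:2.
Budget: p_1·x_1 + p_2·(2/3)·x_1 = M, so (3·p_1 + 2·p_2)·x_1 = 3·M.
Demand: x_1*(p_1,p_2,M) = 3·M/(3·p_1 + 2·p_2), x_2* = 2·M/(3·p_1 + 2·p_2).
Here 3·7.65 + 2·19.4 = 61.75, giving x_2* = 2.6559.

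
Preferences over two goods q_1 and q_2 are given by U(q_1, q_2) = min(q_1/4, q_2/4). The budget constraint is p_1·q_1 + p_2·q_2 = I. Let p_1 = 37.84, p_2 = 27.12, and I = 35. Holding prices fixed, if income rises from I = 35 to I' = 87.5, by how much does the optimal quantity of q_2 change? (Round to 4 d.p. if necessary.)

Leontief preferences: the optimum is at the kink where q_1/4 = q_2/4, i.e. q_2 = q_1.
Budget: p_1·q_1 + p_2·q_1 = I, so (4·p_1 + 4·p_2)·q_1 = 4·I.
Demand: q_1*(p_1,p_2,I) = 4·I/(4·p_1 + 4·p_2), q_2* = 4·I/(4·p_1 + 4·p_2).
Here 4·37.84 + 4·27.12 = 259.84, giving q_2* = 0.5388.
At I' = 87.5: q_2* = 1.347. Change: 1.347 − 0.5388 = 0.8082.

Δq_2* = 0.8082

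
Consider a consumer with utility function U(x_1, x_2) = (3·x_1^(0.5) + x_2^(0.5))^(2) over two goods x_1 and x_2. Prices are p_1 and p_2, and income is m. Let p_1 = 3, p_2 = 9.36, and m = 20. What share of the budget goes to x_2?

MU_x_1 ∝ 3·x_1^(-0.5), MU_x_2 ∝ x_2^(-0.5), so MRS = 3·(x_2/x_1)^(0.5) = p_1/p_2.
Hence x_2/x_1 = ((1/3)·p_1/p_2)^(1/(0.5)), i.e. raised to the 2 power.
With the ratio pinned down, the budget gives x_1* = m/(p_1 + p_2·(x_2/x_1)) and x_2* = (x_2/x_1)·x_1*.
Numerically x_2/x_1 = 0.011414, so x_1* = 20/(3 + 9.36·0.011414) = 6.4374 and x_2* = 0.011414·6.4374 = 0.0735.
Expenditure on x_2: 9.36·0.0735 = 0.6878; share = 0.0344.

share on x_2 = 0.0344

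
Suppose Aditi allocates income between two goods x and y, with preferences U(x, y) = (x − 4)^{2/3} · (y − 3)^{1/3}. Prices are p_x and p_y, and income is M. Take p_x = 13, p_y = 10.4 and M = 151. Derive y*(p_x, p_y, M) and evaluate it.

This is Cobb-Douglas in (x−4, y−3): tangency gives 2/3·p_y·(y−3) = 1/3·p_x·(x−4).
Substituting into the budget: x* = 4 + 2/3·(M − 4·p_x − 3·p_y)/p_x, and y* = 3 + 1/3·(…)/p_y.
Discretionary income = 151 − 4·13 − 3·10.4 = 67.8; y* = 3 + 1/3·67.8/10.4 = 5.1731.

y* = 5.1731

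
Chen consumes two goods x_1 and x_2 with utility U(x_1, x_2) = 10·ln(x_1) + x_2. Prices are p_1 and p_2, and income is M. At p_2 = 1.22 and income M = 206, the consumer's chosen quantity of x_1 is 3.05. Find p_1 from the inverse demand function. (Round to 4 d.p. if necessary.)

p_1 = 4

Set MRS = p_1/p_2: (10/x_1)/1 = p_1/p_2.
So x_1*(p_1,p_2) = 10·p_2/p_1, independent of income; and x_2* = (M − 10·p_2)/p_2.
Set x_1* = 3.05 in the demand function and solve for p_1: p_1 = 4.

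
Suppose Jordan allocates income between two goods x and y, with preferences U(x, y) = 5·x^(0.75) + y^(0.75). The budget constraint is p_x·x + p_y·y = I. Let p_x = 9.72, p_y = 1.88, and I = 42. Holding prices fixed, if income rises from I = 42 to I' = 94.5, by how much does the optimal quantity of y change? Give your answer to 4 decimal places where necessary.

Δy* = 5.0569

From the CES first-order condition, 5·(y/x)^(0.25) = p_x/p_y.
Solve for the ratio: y/x = [(1/5)·p_x/p_y]^(4).
With the ratio pinned down, the budget gives x* = I/(p_x + p_y·(y/x)) and y* = (y/x)·x*.
Numerically y/x = 1.143283, so x* = 42/(9.72 + 1.88·1.143283) = 3.5385 and y* = 1.143283·3.5385 = 4.0455.
At I' = 94.5: y* = 9.1024. Change: 9.1024 − 4.0455 = 5.0569.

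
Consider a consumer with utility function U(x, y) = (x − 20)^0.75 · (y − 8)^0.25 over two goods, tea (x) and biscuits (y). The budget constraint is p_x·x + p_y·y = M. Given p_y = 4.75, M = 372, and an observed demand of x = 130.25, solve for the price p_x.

MRS = 3·(y−8)/(x−20). Tangency with p_x/p_y gives y−8 = (1/3)·(p_x/p_y)·(x−20).
Substituting into the budget: x* = 20 + 0.75·(M − 20·p_x − 8·p_y)/p_x, and y* = 8 + 0.25·(…)/p_y.
Set x* = 130.25 in the demand function and solve for p_x: p_x = 2.

p_x = 2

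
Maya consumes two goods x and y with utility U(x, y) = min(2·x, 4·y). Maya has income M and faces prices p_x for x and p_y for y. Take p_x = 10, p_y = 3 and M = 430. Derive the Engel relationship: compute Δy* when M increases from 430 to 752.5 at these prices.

Δy* = 14.0217

Demand: x*(p_x,p_y,M) = 4·M/(4·p_x + 2·p_y), y* = 2·M/(4·p_x + 2·p_y).
Here 4·10 + 2·3 = 46, giving y* = 18.6957.
At M' = 752.5: y* = 32.7174. Change: 32.7174 − 18.6957 = 14.0217.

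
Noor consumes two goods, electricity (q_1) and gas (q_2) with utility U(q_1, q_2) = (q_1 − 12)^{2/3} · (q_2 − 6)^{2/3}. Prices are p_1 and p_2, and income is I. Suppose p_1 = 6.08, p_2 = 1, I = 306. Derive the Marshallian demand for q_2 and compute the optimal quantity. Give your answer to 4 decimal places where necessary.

MRS = (q_2−6)/(q_1−12). Tangency with p_1/p_2 gives q_2−6 = (p_1/p_2)·(q_1−12).
After buying the subsistence bundle (12, 6), a share 0.5 of the remaining income goes to q_1: q_1* = 12 + 0.5·(I − 12p_1 − 6p_2)/p_1.
Discretionary income = 306 − 12·6.08 − 6·1 = 227.04; q_2* = 6 + 0.5·227.04/1 = 119.52.

q_2* = 119.52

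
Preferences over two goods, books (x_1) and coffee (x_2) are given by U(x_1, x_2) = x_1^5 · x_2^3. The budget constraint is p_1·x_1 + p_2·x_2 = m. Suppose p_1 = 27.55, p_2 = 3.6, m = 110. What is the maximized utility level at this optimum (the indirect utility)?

Tangency: MRS = (5/3)·x_2/x_1 = p_1/p_2.
Rearranging, p_2·x_2 = (3/5)·p_1·x_1. Substituting into the budget gives p_1·x_1·(1 + (3/5)) = m.
Demand: x_1*(p_1,p_2,m) = 0.625·m/p_1 and x_2* = 0.375·m/p_2.
At p_1=27.55, p_2=3.6, m=110: x_1* = 0.625·110/27.55 = 2.4955, x_2* = 11.4583.
Utility at the optimum: U(2.4955, 11.4583) = 145586.0801.

V = 145586.0801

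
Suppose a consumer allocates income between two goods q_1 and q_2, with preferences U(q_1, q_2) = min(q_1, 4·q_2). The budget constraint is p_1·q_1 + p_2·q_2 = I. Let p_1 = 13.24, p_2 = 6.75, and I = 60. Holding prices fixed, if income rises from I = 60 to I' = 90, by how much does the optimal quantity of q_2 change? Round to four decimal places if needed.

Here 4·13.24 + 6.75 = 59.71, giving q_2* = 1.0049.
At I' = 90: q_2* = 1.5073. Change: 1.5073 − 1.0049 = 0.5024.

Δq_2* = 0.5024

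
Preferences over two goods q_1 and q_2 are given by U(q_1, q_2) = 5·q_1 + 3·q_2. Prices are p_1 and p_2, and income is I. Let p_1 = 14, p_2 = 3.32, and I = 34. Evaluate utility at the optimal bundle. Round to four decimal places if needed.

V = 30.7229

Perfect substitutes: compare marginal utility per dollar. 5/p_1 vs 3/p_2 → 0.3571 vs 0.9036.
q_2 gives more utility per dollar, so spend all income on q_2: q_2* = I/p_2, q_1* = 0.
Numerically: q_1* = 0, q_2* = 10.241.
Utility at the optimum: U(0, 10.241) = 30.7229.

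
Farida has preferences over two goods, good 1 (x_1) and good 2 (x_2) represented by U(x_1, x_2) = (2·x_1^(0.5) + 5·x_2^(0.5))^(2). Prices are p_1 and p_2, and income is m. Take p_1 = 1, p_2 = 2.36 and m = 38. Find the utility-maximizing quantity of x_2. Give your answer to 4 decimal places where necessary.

From the CES first-order condition, (2/5)·(x_2/x_1)^(0.5) = p_1/p_2.
Hence x_2/x_1 = ((5/2)·p_1/p_2)^(1/(0.5)), i.e. raised to the 2 power.
With the ratio pinned down, the budget gives x_1* = m/(p_1 + p_2·(x_2/x_1)) and x_2* = (x_2/x_1)·x_1*.
Numerically x_2/x_1 = 1.122163, so x_1* = 38/(1 + 2.36·1.122163) = 10.4158 and x_2* = 1.122163·10.4158 = 11.6882.

x_2* = 11.6882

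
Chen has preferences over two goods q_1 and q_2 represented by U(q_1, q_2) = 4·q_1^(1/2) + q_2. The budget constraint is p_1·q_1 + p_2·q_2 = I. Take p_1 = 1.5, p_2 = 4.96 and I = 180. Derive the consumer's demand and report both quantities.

q_1* = 43.7362, q_2* = 23.0637

Thus q_1* = (2·p_2/p_1)² — independent of I — with the rest of income spent on q_2.
Plugging in: q_1* = (2·4.96/1.5)² = 43.7362, q_2* = 23.0637.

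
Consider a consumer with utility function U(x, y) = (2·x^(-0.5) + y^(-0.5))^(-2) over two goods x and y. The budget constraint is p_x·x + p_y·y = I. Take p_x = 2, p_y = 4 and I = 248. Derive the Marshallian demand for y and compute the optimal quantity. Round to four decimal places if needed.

y* = 27.4346

From the CES first-order condition, 2·(y/x)^(1.5) = p_x/p_y.
Hence y/x = ((1/2)·p_x/p_y)^(1/(1.5)), i.e. raised to the 2/3 power.
With the ratio pinned down, the budget gives x* = I/(p_x + p_y·(y/x)) and y* = (y/x)·x*.
Numerically y/x = 0.39685, so x* = 248/(2 + 4·0.39685) = 69.1308 and y* = 0.39685·69.1308 = 27.4346.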